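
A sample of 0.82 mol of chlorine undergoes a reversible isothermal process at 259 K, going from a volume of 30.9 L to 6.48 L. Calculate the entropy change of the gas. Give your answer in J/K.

ΔS_gas = -10.6 J/K

For an isothermal ideal gas ΔS_gas = nR ln(V₂/V₁) = 0.82 × 8.314 × ln(6.48/30.9) = -10.6 J/K.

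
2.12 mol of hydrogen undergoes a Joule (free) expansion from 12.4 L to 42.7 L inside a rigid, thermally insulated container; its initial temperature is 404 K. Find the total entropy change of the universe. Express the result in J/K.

ΔS_universe = 21.8 J/K

For an ideal gas in free expansion Q = 0 and W = 0, so T is unchanged.
Entropy is a state function; using a reversible isothermal path, ΔS_gas = nR ln(V₂/V₁) = 2.12 × 8.314 × ln(42.7/12.4) = 21.8 J/K.
The insulated surroundings exchange no heat, so ΔS_surr = 0 and ΔS_universe = ΔS_gas.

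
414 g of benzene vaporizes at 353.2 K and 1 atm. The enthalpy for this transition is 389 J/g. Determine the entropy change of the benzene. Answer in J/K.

Heat absorbed by the substance: Q = mL = 414 × 389 = 161046 J.
At constant T, ΔS = Q_rev/T = 161046 / 353.2 = 456 J/K.

ΔS = 456 J/K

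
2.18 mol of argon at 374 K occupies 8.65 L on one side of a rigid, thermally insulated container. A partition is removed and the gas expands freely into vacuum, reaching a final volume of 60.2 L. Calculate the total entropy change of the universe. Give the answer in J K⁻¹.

ΔS_universe = 35.2 J/K

For an ideal gas in free expansion Q = 0 and W = 0, so T is unchanged.
Entropy is a state function; using a reversible isothermal path, ΔS_gas = nR ln(V₂/V₁) = 2.18 × 8.314 × ln(60.2/8.65) = 35.2 J/K.
The insulated surroundings exchange no heat, so ΔS_surr = 0 and ΔS_universe = ΔS_gas.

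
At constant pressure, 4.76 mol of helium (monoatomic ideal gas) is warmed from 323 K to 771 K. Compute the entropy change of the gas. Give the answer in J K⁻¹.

At constant pressure, ΔS = nC_p ln(T₂/T₁) with C_p = 5R/2 = 20.79 J mol⁻¹ K⁻¹.
ΔS = 4.76 × 20.79 × ln(771/323) = 86.1 J/K.

ΔS = 86.1 J/K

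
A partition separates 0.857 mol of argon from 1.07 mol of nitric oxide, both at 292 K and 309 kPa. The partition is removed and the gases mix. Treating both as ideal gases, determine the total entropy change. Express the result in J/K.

Mole fractions: x_A = 0.857/1.93 = 0.445, x_B = 0.555.
ΔS_mix = −R(n_A ln x_A + n_B ln x_B) = −8.314 × (0.857 ln 0.445 + 1.07 ln 0.555) = 11 J/K.

ΔS_mix = 11 J/K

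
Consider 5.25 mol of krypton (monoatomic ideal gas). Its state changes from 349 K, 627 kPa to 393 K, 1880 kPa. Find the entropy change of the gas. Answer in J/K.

ΔS = nC_p ln(T₂/T₁) − nR ln(P₂/P₁), with C_p = 5R/2 = 20.79 J mol⁻¹ K⁻¹ for a monoatomic ideal gas.
ΔS = 5.25 × [20.79 × ln(393/349) − 8.314 × ln(1880/627)] = -35 J/K.

ΔS = -35 J/K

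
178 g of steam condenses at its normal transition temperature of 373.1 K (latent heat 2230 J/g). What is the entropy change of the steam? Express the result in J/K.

ΔS = -1060 J/K

Heat released by the substance: Q = −mL = −178 × 2230 = −396940 J.
At constant T, ΔS = Q_rev/T = −396940 / 373.1 = -1060 J/K.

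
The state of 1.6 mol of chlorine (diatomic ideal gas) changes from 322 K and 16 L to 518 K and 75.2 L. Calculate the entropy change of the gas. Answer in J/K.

ΔS = 36.4 J/K

Entropy is a state function: ΔS = nC_V ln(T₂/T₁) + nR ln(V₂/V₁), with C_V = 5R/2 = 20.79 J mol⁻¹ K⁻¹ for a diatomic ideal gas.
ΔS = 1.6 × [20.79 × ln(518/322) + 8.314 × ln(75.2/16)] = 36.4 J/K.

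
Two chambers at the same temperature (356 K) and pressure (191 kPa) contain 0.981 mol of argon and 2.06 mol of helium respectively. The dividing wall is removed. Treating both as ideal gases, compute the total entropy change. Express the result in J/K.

Mole fractions: x_A = 0.981/3.04 = 0.323, x_B = 0.677.
ΔS_mix = −R(n_A ln x_A + n_B ln x_B) = −8.314 × (0.981 ln 0.323 + 2.06 ln 0.677) = 15.9 J/K.

ΔS_mix = 15.9 J/K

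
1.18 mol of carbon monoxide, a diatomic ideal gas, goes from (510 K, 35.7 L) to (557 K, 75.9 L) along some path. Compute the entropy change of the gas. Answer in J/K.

ΔS = 9.56 J/K

Entropy is a state function: ΔS = nC_V ln(T₂/T₁) + nR ln(V₂/V₁), with C_V = 5R/2 = 20.79 J mol⁻¹ K⁻¹ for a diatomic ideal gas.
ΔS = 1.18 × [20.79 × ln(557/510) + 8.314 × ln(75.9/35.7)] = 9.56 J/K.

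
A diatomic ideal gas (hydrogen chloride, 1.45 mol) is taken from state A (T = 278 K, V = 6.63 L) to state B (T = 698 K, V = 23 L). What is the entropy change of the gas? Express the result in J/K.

ΔS = 42.7 J/K

Entropy is a state function: ΔS = nC_V ln(T₂/T₁) + nR ln(V₂/V₁), with C_V = 5R/2 = 20.79 J mol⁻¹ K⁻¹ for a diatomic ideal gas.
ΔS = 1.45 × [20.79 × ln(698/278) + 8.314 × ln(23/6.63)] = 42.7 J/K.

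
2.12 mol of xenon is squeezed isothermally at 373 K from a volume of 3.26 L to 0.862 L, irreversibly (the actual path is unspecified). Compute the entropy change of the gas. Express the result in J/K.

ΔS_gas = -23.4 J/K

Entropy is a state function, so ΔS_gas depends only on the end states.
For an isothermal ideal gas ΔS_gas = nR ln(V₂/V₁) = 2.12 × 8.314 × ln(0.862/3.26) = -23.4 J/K.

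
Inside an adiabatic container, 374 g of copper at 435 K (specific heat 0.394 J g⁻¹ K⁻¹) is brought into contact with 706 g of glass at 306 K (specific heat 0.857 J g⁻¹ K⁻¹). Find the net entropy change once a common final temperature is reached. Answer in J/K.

Energy balance: T_f = (m₁c₁T₁ + m₂c₂T₂)/(m₁c₁ + m₂c₂) = 331.26 K.
ΔS₁ = m₁c₁ ln(T_f/T₁) = 147.356 × ln(331.26/435) = -40.14 J/K.
ΔS₂ = m₂c₂ ln(T_f/T₂) = 605.042 × ln(331.26/306) = 48 J/K.
ΔS_total = -40.14 + 48 = 7.86 J/K.

ΔS_total = 7.86 J/K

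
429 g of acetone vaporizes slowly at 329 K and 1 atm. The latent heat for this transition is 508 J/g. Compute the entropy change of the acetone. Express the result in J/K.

Heat absorbed by the substance: Q = mL = 429 × 508 = 217932 J.
At constant T, ΔS = Q_rev/T = 217932 / 329 = 662 J/K.

ΔS = 662 J/K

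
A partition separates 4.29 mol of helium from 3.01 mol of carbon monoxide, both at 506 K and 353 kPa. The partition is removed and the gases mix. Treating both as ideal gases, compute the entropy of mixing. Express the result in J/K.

ΔS_mix = 41.1 J/K

Mole fractions: x_A = 4.29/7.3 = 0.588, x_B = 0.412.
ΔS_mix = −R(n_A ln x_A + n_B ln x_B) = −8.314 × (4.29 ln 0.588 + 3.01 ln 0.412) = 41.1 J/K.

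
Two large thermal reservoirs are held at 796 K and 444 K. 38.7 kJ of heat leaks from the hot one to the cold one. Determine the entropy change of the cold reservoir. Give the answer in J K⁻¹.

The cold reservoir gains heat Q, so ΔS_cold = +Q/T_C = 38700/444 = 87.2 J/K.

ΔS_cold = 87.2 J/K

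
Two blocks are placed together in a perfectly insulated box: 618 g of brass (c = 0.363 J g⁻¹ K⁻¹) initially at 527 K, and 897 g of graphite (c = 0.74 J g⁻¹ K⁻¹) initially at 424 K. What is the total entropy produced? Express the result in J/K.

ΔS_total = 4.1 J/K

Energy balance: T_f = (m₁c₁T₁ + m₂c₂T₂)/(m₁c₁ + m₂c₂) = 450.02 K.
ΔS₁ = m₁c₁ ln(T_f/T₁) = 224.334 × ln(450.02/527) = -35.43 J/K.
ΔS₂ = m₂c₂ ln(T_f/T₂) = 663.78 × ln(450.02/424) = 39.53 J/K.
ΔS_total = -35.43 + 39.53 = 4.1 J/K.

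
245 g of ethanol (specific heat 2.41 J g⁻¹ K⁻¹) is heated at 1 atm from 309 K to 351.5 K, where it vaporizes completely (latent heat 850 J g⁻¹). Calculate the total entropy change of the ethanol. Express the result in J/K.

ΔS = 669 J/K

Warming step: ΔS₁ = m c ln(T_tr/T_i) = 245 × 2.41 × ln(351.5/309) = 76.09 J/K.
Phase change: ΔS₂ = +mL/T_tr = 245 × 850 / 351.5 = 592.5 J/K.
ΔS_total = (76.09) + (592.5) = 669 J/K.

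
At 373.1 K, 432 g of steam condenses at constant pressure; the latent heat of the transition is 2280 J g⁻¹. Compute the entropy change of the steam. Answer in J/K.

Heat released by the substance: Q = −mL = −432 × 2280 = −984960 J.
At constant T, ΔS = Q_rev/T = −984960 / 373.1 = -2640 J/K.

ΔS = -2640 J/K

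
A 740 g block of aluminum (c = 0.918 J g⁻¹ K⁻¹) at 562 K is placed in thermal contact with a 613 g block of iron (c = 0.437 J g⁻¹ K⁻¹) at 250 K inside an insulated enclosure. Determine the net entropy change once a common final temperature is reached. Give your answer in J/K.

Energy balance: T_f = (m₁c₁T₁ + m₂c₂T₂)/(m₁c₁ + m₂c₂) = 473.76 K.
ΔS₁ = m₁c₁ ln(T_f/T₁) = 679.32 × ln(473.76/562) = -116 J/K.
ΔS₂ = m₂c₂ ln(T_f/T₂) = 267.881 × ln(473.76/250) = 171.2 J/K.
ΔS_total = -116 + 171.2 = 55.2 J/K.

ΔS_total = 55.2 J/K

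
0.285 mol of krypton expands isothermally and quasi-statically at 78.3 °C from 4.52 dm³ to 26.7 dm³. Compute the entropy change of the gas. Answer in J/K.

For an isothermal ideal gas ΔS_gas = nR ln(V₂/V₁) = 0.285 × 8.314 × ln(26.7/4.52) = 4.21 J/K.

ΔS_gas = 4.21 J/K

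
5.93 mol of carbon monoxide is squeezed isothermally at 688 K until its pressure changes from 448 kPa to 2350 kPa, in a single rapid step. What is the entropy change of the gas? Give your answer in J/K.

Entropy is a state function, so ΔS_gas depends only on the end states.
For an isothermal ideal gas ΔS_gas = nR ln(P₁/P₂) = 5.93 × 8.314 × ln(448/2350) = -81.7 J/K.

ΔS_gas = -81.7 J/K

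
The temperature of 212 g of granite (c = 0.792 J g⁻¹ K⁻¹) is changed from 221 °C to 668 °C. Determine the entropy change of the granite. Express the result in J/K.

ΔS = 108 J/K

In kelvin: T₁ = 494.15 K, T₂ = 941.15 K. ΔS = ∫dQ_rev/T = m c ln(T₂/T₁) = 212 × 0.792 × ln(941.15/494.15) = 108 J/K.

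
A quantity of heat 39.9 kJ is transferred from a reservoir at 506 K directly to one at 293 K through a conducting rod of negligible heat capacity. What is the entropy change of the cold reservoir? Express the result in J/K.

ΔS_cold = 136 J/K

The cold reservoir gains heat Q, so ΔS_cold = +Q/T_C = 39900/293 = 136 J/K.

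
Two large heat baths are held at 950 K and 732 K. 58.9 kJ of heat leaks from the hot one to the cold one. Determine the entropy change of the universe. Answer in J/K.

ΔS_total = 18.5 J/K

ΔS_hot = −Q/T_H = −58900/950 = -62 J/K and ΔS_cold = +Q/T_C = 58900/732 = 80.46 J/K.
ΔS_total = -62 + 80.46 = 18.5 J/K, positive as the second law requires.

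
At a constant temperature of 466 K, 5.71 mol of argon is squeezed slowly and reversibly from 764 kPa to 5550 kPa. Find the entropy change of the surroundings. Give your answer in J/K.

For an isothermal ideal gas ΔS_gas = nR ln(P₁/P₂) = 5.71 × 8.314 × ln(764/5550) = -94.1 J/K.
The process is reversible, so ΔS_surr = −ΔS_gas = 94.1 J/K and ΔS_universe = 0.

ΔS_surr = 94.1 J/K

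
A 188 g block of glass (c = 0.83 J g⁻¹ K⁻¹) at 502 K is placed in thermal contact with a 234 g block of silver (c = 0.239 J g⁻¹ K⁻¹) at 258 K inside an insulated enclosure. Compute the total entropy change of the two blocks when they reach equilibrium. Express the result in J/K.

ΔS_total = 8.14 J/K

Energy balance: T_f = (m₁c₁T₁ + m₂c₂T₂)/(m₁c₁ + m₂c₂) = 437.62 K.
ΔS₁ = m₁c₁ ln(T_f/T₁) = 156.04 × ln(437.62/502) = -21.4156 J/K.
ΔS₂ = m₂c₂ ln(T_f/T₂) = 55.926 × ln(437.62/258) = 29.5511 J/K.
ΔS_total = -21.4156 + 29.5511 = 8.14 J/K.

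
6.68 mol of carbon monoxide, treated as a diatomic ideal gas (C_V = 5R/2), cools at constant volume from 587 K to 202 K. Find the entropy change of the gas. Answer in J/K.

ΔS = -148 J/K

At constant volume, ΔS = nC_V ln(T₂/T₁) with C_V = 5R/2 = 20.79 J mol⁻¹ K⁻¹.
ΔS = 6.68 × 20.79 × ln(202/587) = -148 J/K.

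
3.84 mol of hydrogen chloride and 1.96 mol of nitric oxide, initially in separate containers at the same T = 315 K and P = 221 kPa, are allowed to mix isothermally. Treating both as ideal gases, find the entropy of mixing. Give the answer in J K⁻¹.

ΔS_mix = 30.8 J/K

Mole fractions: x_A = 3.84/5.8 = 0.662, x_B = 0.338.
ΔS_mix = −R(n_A ln x_A + n_B ln x_B) = −8.314 × (3.84 ln 0.662 + 1.96 ln 0.338) = 30.8 J/K.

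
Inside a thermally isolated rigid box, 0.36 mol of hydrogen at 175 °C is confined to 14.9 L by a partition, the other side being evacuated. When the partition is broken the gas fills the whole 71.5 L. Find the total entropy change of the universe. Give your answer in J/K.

ΔS_universe = 4.69 J/K

No heat is exchanged and no work is done, so the ideal-gas temperature stays constant.
Entropy is a state function; using a reversible isothermal path, ΔS_gas = nR ln(V₂/V₁) = 0.36 × 8.314 × ln(71.5/14.9) = 4.69 J/K.
The insulated surroundings exchange no heat, so ΔS_surr = 0 and ΔS_universe = ΔS_gas.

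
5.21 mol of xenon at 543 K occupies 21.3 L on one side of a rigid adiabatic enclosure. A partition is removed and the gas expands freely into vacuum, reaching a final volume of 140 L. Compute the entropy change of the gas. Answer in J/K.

For an ideal gas in free expansion Q = 0 and W = 0, so T is unchanged.
Entropy is a state function; using a reversible isothermal path, ΔS_gas = nR ln(V₂/V₁) = 5.21 × 8.314 × ln(140/21.3) = 81.6 J/K.

ΔS_gas = 81.6 J/K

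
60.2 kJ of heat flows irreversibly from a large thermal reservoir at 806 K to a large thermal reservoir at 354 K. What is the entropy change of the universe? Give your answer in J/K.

ΔS_hot = −Q/T_H = −60200/806 = -74.69 J/K and ΔS_cold = +Q/T_C = 60200/354 = 170.1 J/K.
ΔS_total = -74.69 + 170.1 = 95.4 J/K, positive as the second law requires.

ΔS_total = 95.4 J/K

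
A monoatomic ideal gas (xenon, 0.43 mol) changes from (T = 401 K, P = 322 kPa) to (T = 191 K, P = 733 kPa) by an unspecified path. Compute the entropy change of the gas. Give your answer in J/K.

ΔS = nC_p ln(T₂/T₁) − nR ln(P₂/P₁), with C_p = 5R/2 = 20.79 J mol⁻¹ K⁻¹ for a monoatomic ideal gas.
ΔS = 0.43 × [20.79 × ln(191/401) − 8.314 × ln(733/322)] = -9.57 J/K.

ΔS = -9.57 J/K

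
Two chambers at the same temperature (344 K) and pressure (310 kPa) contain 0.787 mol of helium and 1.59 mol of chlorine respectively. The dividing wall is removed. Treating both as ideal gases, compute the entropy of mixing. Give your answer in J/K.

ΔS_mix = 12.5 J/K

Mole fractions: x_A = 0.787/2.38 = 0.331, x_B = 0.669.
ΔS_mix = −R(n_A ln x_A + n_B ln x_B) = −8.314 × (0.787 ln 0.331 + 1.59 ln 0.669) = 12.5 J/K.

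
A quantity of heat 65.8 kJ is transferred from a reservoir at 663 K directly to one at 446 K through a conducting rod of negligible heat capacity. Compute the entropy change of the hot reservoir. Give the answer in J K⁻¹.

The hot reservoir loses heat Q, so ΔS_hot = −Q/T_H = −65800/663 = -99.2 J/K.

ΔS_hot = -99.2 J/K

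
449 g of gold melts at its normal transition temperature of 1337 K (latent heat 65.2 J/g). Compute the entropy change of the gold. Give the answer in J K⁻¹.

Heat absorbed by the substance: Q = mL = 449 × 65.2 = 29274.8 J.
At constant T, ΔS = Q_rev/T = 29274.8 / 1337 = 21.9 J/K.

ΔS = 21.9 J/K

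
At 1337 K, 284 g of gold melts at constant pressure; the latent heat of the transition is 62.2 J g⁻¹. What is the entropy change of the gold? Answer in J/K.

ΔS = 13.2 J/K

Heat absorbed by the substance: Q = mL = 284 × 62.2 = 17664.8 J.
At constant T, ΔS = Q_rev/T = 17664.8 / 1337 = 13.2 J/K.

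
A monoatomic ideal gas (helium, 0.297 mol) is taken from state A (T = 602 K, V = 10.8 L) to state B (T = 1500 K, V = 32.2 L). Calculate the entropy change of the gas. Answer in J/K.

ΔS = 6.08 J/K

Entropy is a state function: ΔS = nC_V ln(T₂/T₁) + nR ln(V₂/V₁), with C_V = 3R/2 = 12.47 J mol⁻¹ K⁻¹ for a monoatomic ideal gas.
ΔS = 0.297 × [12.47 × ln(1500/602) + 8.314 × ln(32.2/10.8)] = 6.08 J/K.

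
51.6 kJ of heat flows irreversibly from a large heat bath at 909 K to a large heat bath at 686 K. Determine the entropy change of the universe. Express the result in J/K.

ΔS_total = 18.5 J/K

ΔS_hot = −Q/T_H = −51600/909 = -56.766 J/K and ΔS_cold = +Q/T_C = 51600/686 = 75.219 J/K.
ΔS_total = -56.766 + 75.219 = 18.5 J/K, positive as the second law requires.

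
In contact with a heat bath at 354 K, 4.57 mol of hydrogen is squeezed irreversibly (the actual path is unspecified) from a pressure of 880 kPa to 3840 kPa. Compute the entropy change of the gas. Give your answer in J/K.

Entropy is a state function, so ΔS_gas depends only on the end states.
For an isothermal ideal gas ΔS_gas = nR ln(P₁/P₂) = 4.57 × 8.314 × ln(880/3840) = -56 J/K.

ΔS_gas = -56 J/K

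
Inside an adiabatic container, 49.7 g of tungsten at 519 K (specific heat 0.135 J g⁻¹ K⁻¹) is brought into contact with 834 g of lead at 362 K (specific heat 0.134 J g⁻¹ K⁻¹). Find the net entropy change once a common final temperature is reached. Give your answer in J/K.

Energy balance: T_f = (m₁c₁T₁ + m₂c₂T₂)/(m₁c₁ + m₂c₂) = 370.89 K.
ΔS₁ = m₁c₁ ln(T_f/T₁) = 6.7095 × ln(370.89/519) = -2.254 J/K.
ΔS₂ = m₂c₂ ln(T_f/T₂) = 111.756 × ln(370.89/362) = 2.712 J/K.
ΔS_total = -2.254 + 2.712 = 0.458 J/K.

ΔS_total = 0.458 J/K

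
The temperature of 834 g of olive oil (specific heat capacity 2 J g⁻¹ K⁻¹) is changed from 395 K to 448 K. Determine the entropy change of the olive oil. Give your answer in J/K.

ΔS = 210 J/K

ΔS = ∫dQ_rev/T = m c ln(T₂/T₁) = 834 × 2 × ln(448/395) = 210 J/K.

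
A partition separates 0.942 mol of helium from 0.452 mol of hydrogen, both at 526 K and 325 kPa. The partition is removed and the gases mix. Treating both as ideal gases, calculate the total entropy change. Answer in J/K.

Mole fractions: x_A = 0.942/1.39 = 0.676, x_B = 0.324.
ΔS_mix = −R(n_A ln x_A + n_B ln x_B) = −8.314 × (0.942 ln 0.676 + 0.452 ln 0.324) = 7.3 J/K.

ΔS_mix = 7.3 J/K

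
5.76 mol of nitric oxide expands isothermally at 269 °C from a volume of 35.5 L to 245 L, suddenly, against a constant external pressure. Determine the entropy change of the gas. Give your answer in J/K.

Entropy is a state function, so ΔS_gas depends only on the end states.
For an isothermal ideal gas ΔS_gas = nR ln(V₂/V₁) = 5.76 × 8.314 × ln(245/35.5) = 92.5 J/K.

ΔS_gas = 92.5 J/K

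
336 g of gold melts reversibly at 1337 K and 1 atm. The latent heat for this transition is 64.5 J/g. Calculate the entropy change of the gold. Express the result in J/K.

Heat absorbed by the substance: Q = mL = 336 × 64.5 = 21672 J.
At constant T, ΔS = Q_rev/T = 21672 / 1337 = 16.2 J/K.

ΔS = 16.2 J/K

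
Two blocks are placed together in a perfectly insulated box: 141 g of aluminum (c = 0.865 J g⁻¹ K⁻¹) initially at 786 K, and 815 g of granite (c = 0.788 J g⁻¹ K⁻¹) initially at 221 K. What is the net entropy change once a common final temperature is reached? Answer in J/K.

Energy balance: T_f = (m₁c₁T₁ + m₂c₂T₂)/(m₁c₁ + m₂c₂) = 311.17 K.
ΔS₁ = m₁c₁ ln(T_f/T₁) = 121.965 × ln(311.17/786) = -113 J/K.
ΔS₂ = m₂c₂ ln(T_f/T₂) = 642.22 × ln(311.17/221) = 219.8 J/K.
ΔS_total = -113 + 219.8 = 107 J/K.

ΔS_total = 107 J/K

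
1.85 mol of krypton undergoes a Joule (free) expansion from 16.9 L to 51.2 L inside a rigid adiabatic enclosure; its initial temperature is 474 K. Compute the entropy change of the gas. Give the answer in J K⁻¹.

No heat is exchanged and no work is done, so the ideal-gas temperature stays constant.
Entropy is a state function; using a reversible isothermal path, ΔS_gas = nR ln(V₂/V₁) = 1.85 × 8.314 × ln(51.2/16.9) = 17 J/K.

ΔS_gas = 17 J/K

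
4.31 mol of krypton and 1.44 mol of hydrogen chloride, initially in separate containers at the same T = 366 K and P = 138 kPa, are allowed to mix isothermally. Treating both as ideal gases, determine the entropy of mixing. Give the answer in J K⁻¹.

Mole fractions: x_A = 4.31/5.75 = 0.75, x_B = 0.25.
ΔS_mix = −R(n_A ln x_A + n_B ln x_B) = −8.314 × (4.31 ln 0.75 + 1.44 ln 0.25) = 26.9 J/K.

ΔS_mix = 26.9 J/K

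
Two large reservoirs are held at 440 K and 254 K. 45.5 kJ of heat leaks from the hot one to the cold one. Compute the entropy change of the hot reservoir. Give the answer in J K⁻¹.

The hot reservoir loses heat Q, so ΔS_hot = −Q/T_H = −45500/440 = -103 J/K.

ΔS_hot = -103 J/K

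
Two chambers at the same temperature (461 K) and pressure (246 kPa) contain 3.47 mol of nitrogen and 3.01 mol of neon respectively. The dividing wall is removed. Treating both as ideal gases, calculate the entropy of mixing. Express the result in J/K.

Mole fractions: x_A = 3.47/6.48 = 0.535, x_B = 0.465.
ΔS_mix = −R(n_A ln x_A + n_B ln x_B) = −8.314 × (3.47 ln 0.535 + 3.01 ln 0.465) = 37.2 J/K.

ΔS_mix = 37.2 J/K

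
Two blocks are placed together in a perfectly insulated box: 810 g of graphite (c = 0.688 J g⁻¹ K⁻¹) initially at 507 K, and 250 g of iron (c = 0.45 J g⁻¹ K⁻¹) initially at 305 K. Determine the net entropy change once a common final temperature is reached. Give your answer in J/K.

Energy balance: T_f = (m₁c₁T₁ + m₂c₂T₂)/(m₁c₁ + m₂c₂) = 473.07 K.
ΔS₁ = m₁c₁ ln(T_f/T₁) = 557.28 × ln(473.07/507) = -38.6 J/K.
ΔS₂ = m₂c₂ ln(T_f/T₂) = 112.5 × ln(473.07/305) = 49.38 J/K.
ΔS_total = -38.6 + 49.38 = 10.8 J/K.

ΔS_total = 10.8 J/K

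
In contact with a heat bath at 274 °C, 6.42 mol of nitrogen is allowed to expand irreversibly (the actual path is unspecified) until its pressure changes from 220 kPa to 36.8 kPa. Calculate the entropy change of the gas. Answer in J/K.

Entropy is a state function, so ΔS_gas depends only on the end states.
For an isothermal ideal gas ΔS_gas = nR ln(P₁/P₂) = 6.42 × 8.314 × ln(220/36.8) = 95.4 J/K.

ΔS_gas = 95.4 J/K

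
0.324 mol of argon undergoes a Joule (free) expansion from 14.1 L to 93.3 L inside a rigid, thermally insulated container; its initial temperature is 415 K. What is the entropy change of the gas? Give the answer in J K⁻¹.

For an ideal gas in free expansion Q = 0 and W = 0, so T is unchanged.
Entropy is a state function; using a reversible isothermal path, ΔS_gas = nR ln(V₂/V₁) = 0.324 × 8.314 × ln(93.3/14.1) = 5.09 J/K.

ΔS_gas = 5.09 J/K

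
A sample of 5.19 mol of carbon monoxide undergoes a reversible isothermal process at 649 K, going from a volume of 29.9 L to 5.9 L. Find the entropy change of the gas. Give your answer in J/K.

ΔS_gas = -70 J/K

For an isothermal ideal gas ΔS_gas = nR ln(V₂/V₁) = 5.19 × 8.314 × ln(5.9/29.9) = -70 J/K.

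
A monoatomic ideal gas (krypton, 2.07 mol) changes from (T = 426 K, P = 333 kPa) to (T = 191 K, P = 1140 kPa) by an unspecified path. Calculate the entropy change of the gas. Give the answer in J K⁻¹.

ΔS = nC_p ln(T₂/T₁) − nR ln(P₂/P₁), with C_p = 5R/2 = 20.79 J mol⁻¹ K⁻¹ for a monoatomic ideal gas.
ΔS = 2.07 × [20.79 × ln(191/426) − 8.314 × ln(1140/333)] = -55.7 J/K.

ΔS = -55.7 J/K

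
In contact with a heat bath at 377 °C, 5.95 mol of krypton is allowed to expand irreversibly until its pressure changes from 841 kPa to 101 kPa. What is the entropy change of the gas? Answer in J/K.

ΔS_gas = 105 J/K

Entropy is a state function, so ΔS_gas depends only on the end states.
For an isothermal ideal gas ΔS_gas = nR ln(P₁/P₂) = 5.95 × 8.314 × ln(841/101) = 105 J/K.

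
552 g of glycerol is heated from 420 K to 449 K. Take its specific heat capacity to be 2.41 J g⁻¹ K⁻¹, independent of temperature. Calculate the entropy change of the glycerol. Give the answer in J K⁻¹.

ΔS = 88.8 J/K

ΔS = ∫dQ_rev/T = m c ln(T₂/T₁) = 552 × 2.41 × ln(449/420) = 88.8 J/K.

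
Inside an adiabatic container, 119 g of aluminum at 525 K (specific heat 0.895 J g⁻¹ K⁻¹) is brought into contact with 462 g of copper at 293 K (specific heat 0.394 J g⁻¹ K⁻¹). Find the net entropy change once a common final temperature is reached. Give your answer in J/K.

Energy balance: T_f = (m₁c₁T₁ + m₂c₂T₂)/(m₁c₁ + m₂c₂) = 378.64 K.
ΔS₁ = m₁c₁ ln(T_f/T₁) = 106.505 × ln(378.64/525) = -34.81 J/K.
ΔS₂ = m₂c₂ ln(T_f/T₂) = 182.028 × ln(378.64/293) = 46.67 J/K.
ΔS_total = -34.81 + 46.67 = 11.9 J/K.

ΔS_total = 11.9 J/K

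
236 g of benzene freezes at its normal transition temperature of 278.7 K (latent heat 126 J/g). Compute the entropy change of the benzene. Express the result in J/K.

ΔS = -107 J/K

Heat released by the substance: Q = −mL = −236 × 126 = −29736 J.
At constant T, ΔS = Q_rev/T = −29736 / 278.7 = -107 J/K.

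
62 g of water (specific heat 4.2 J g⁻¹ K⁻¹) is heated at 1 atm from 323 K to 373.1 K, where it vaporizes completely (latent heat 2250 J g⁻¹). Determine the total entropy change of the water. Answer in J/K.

ΔS = 411 J/K

Warming step: ΔS₁ = m c ln(T_tr/T_i) = 62 × 4.2 × ln(373.1/323) = 37.55 J/K.
Phase change: ΔS₂ = +mL/T_tr = 62 × 2250 / 373.1 = 373.9 J/K.
ΔS_total = (37.55) + (373.9) = 411 J/K.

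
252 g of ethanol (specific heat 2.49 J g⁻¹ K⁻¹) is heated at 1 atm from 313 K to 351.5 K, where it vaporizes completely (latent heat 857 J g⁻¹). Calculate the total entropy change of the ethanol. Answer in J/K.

ΔS = 687 J/K

Warming step: ΔS₁ = m c ln(T_tr/T_i) = 252 × 2.49 × ln(351.5/313) = 72.79 J/K.
Phase change: ΔS₂ = +mL/T_tr = 252 × 857 / 351.5 = 614.4 J/K.
ΔS_total = (72.79) + (614.4) = 687 J/K.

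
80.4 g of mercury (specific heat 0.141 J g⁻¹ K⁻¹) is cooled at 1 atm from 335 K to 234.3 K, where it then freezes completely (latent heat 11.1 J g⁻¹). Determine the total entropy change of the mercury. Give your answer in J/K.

ΔS = -7.86 J/K

Cooling step: ΔS₁ = m c ln(T_tr/T_i) = 80.4 × 0.141 × ln(234.3/335) = -4.053 J/K.
Phase change: ΔS₂ = −mL/T_tr = −80.4 × 11.1 / 234.3 = -3.809 J/K.
ΔS_total = (-4.053) + (-3.809) = -7.86 J/K.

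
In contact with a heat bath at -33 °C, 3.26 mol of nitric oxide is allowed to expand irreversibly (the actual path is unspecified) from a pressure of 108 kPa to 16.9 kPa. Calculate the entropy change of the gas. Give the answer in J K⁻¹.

ΔS_gas = 50.3 J/K

Entropy is a state function, so ΔS_gas depends only on the end states.
For an isothermal ideal gas ΔS_gas = nR ln(P₁/P₂) = 3.26 × 8.314 × ln(108/16.9) = 50.3 J/K.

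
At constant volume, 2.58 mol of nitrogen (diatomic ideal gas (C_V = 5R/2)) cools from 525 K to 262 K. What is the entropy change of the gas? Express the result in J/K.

ΔS = -37.3 J/K

At constant volume, ΔS = nC_V ln(T₂/T₁) with C_V = 5R/2 = 20.79 J mol⁻¹ K⁻¹.
ΔS = 2.58 × 20.79 × ln(262/525) = -37.3 J/K.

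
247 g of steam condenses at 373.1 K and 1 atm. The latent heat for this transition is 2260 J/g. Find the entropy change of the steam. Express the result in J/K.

Heat released by the substance: Q = −mL = −247 × 2260 = −558220 J.
At constant T, ΔS = Q_rev/T = −558220 / 373.1 = -1500 J/K.

ΔS = -1500 J/K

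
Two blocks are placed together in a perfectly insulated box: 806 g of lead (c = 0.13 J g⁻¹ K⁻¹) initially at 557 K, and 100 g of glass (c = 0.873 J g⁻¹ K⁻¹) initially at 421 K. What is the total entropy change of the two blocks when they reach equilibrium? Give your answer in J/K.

Energy balance: T_f = (m₁c₁T₁ + m₂c₂T₂)/(m₁c₁ + m₂c₂) = 495.19 K.
ΔS₁ = m₁c₁ ln(T_f/T₁) = 104.78 × ln(495.19/557) = -12.325 J/K.
ΔS₂ = m₂c₂ ln(T_f/T₂) = 87.3 × ln(495.19/421) = 14.169 J/K.
ΔS_total = -12.325 + 14.169 = 1.84 J/K.

ΔS_total = 1.84 J/K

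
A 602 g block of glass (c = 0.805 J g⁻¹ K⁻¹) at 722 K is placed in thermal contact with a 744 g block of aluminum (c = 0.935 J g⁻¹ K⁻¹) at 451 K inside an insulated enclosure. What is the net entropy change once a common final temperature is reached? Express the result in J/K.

Energy balance: T_f = (m₁c₁T₁ + m₂c₂T₂)/(m₁c₁ + m₂c₂) = 562.27 K.
ΔS₁ = m₁c₁ ln(T_f/T₁) = 484.61 × ln(562.27/722) = -121.2 J/K.
ΔS₂ = m₂c₂ ln(T_f/T₂) = 695.64 × ln(562.27/451) = 153.4 J/K.
ΔS_total = -121.2 + 153.4 = 32.2 J/K.

ΔS_total = 32.2 J/K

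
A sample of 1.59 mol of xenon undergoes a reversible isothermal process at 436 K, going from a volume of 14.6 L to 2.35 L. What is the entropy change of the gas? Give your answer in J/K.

ΔS_gas = -24.1 J/K

For an isothermal ideal gas ΔS_gas = nR ln(V₂/V₁) = 1.59 × 8.314 × ln(2.35/14.6) = -24.1 J/K.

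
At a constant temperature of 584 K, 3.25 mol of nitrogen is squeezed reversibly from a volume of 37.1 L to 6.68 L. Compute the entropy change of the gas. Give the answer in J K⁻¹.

ΔS_gas = -46.3 J/K

For an isothermal ideal gas ΔS_gas = nR ln(V₂/V₁) = 3.25 × 8.314 × ln(6.68/37.1) = -46.3 J/K.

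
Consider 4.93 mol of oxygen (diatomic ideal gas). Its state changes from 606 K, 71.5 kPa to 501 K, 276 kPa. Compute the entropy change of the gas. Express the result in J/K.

ΔS = -82.7 J/K

ΔS = nC_p ln(T₂/T₁) − nR ln(P₂/P₁), with C_p = 7R/2 = 29.1 J mol⁻¹ K⁻¹ for a diatomic ideal gas.
ΔS = 4.93 × [29.1 × ln(501/606) − 8.314 × ln(276/71.5)] = -82.7 J/K.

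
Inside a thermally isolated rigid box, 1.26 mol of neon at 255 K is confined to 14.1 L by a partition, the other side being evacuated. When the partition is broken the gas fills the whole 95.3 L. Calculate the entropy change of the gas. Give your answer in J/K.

ΔS_gas = 20 J/K

For an ideal gas in free expansion Q = 0 and W = 0, so T is unchanged.
Entropy is a state function; using a reversible isothermal path, ΔS_gas = nR ln(V₂/V₁) = 1.26 × 8.314 × ln(95.3/14.1) = 20 J/K.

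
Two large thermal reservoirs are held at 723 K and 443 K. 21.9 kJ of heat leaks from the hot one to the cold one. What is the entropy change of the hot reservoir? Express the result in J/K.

The hot reservoir loses heat Q, so ΔS_hot = −Q/T_H = −21900/723 = -30.3 J/K.

ΔS_hot = -30.3 J/K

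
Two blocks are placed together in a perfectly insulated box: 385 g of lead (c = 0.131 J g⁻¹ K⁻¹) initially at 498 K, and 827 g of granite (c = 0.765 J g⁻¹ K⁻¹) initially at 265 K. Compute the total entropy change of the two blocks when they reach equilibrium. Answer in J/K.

ΔS_total = 11.1 J/K

Energy balance: T_f = (m₁c₁T₁ + m₂c₂T₂)/(m₁c₁ + m₂c₂) = 282.2 K.
ΔS₁ = m₁c₁ ln(T_f/T₁) = 50.435 × ln(282.2/498) = -28.65 J/K.
ΔS₂ = m₂c₂ ln(T_f/T₂) = 632.655 × ln(282.2/265) = 39.79 J/K.
ΔS_total = -28.65 + 39.79 = 11.1 J/K.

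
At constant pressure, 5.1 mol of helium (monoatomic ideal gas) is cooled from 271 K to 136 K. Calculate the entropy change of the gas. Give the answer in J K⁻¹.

At constant pressure, ΔS = nC_p ln(T₂/T₁) with C_p = 5R/2 = 20.79 J mol⁻¹ K⁻¹.
ΔS = 5.1 × 20.79 × ln(136/271) = -73.1 J/K.

ΔS = -73.1 J/K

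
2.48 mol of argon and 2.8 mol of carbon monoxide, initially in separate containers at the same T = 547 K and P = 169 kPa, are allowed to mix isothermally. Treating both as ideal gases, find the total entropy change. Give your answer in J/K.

Mole fractions: x_A = 2.48/5.28 = 0.47, x_B = 0.53.
ΔS_mix = −R(n_A ln x_A + n_B ln x_B) = −8.314 × (2.48 ln 0.47 + 2.8 ln 0.53) = 30.3 J/K.

ΔS_mix = 30.3 J/K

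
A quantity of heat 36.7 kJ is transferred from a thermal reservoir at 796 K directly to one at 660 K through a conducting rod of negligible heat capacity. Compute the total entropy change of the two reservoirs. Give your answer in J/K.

ΔS_total = 9.5 J/K

ΔS_hot = −Q/T_H = −36700/796 = -46.11 J/K and ΔS_cold = +Q/T_C = 36700/660 = 55.61 J/K.
ΔS_total = -46.11 + 55.61 = 9.5 J/K, positive as the second law requires.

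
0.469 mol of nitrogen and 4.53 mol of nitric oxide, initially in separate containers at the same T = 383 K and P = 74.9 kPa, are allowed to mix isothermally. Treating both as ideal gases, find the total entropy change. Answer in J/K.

ΔS_mix = 12.9 J/K

Mole fractions: x_A = 0.469/5 = 0.0938, x_B = 0.906.
ΔS_mix = −R(n_A ln x_A + n_B ln x_B) = −8.314 × (0.469 ln 0.0938 + 4.53 ln 0.906) = 12.9 J/K.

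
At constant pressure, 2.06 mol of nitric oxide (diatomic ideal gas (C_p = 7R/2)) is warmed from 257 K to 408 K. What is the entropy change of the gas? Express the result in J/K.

At constant pressure, ΔS = nC_p ln(T₂/T₁) with C_p = 7R/2 = 29.1 J mol⁻¹ K⁻¹.
ΔS = 2.06 × 29.1 × ln(408/257) = 27.7 J/K.

ΔS = 27.7 J/K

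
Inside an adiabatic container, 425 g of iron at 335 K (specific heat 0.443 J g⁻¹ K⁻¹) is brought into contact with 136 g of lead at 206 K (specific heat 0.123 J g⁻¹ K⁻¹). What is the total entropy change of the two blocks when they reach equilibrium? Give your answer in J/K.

ΔS_total = 1.59 J/K

Energy balance: T_f = (m₁c₁T₁ + m₂c₂T₂)/(m₁c₁ + m₂c₂) = 324.47 K.
ΔS₁ = m₁c₁ ln(T_f/T₁) = 188.275 × ln(324.47/335) = -6.011 J/K.
ΔS₂ = m₂c₂ ln(T_f/T₂) = 16.728 × ln(324.47/206) = 7.6 J/K.
ΔS_total = -6.011 + 7.6 = 1.59 J/K.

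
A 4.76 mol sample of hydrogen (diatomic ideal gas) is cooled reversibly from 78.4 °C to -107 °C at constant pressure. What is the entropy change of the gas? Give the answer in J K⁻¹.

ΔS = -104 J/K

In kelvin: T₁ = 351.55 K, T₂ = 166.15 K. At constant pressure, ΔS = nC_p ln(T₂/T₁) with C_p = 7R/2 = 29.1 J mol⁻¹ K⁻¹.
ΔS = 4.76 × 29.1 × ln(166.15/351.55) = -104 J/K.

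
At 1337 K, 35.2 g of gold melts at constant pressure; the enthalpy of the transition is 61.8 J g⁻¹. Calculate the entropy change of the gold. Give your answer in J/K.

Heat absorbed by the substance: Q = mL = 35.2 × 61.8 = 2175.36 J.
At constant T, ΔS = Q_rev/T = 2175.36 / 1337 = 1.63 J/K.

ΔS = 1.63 J/K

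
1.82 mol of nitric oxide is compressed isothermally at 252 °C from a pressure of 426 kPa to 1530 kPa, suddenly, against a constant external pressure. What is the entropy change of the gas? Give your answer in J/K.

ΔS_gas = -19.3 J/K

Entropy is a state function, so ΔS_gas depends only on the end states.
For an isothermal ideal gas ΔS_gas = nR ln(P₁/P₂) = 1.82 × 8.314 × ln(426/1530) = -19.3 J/K.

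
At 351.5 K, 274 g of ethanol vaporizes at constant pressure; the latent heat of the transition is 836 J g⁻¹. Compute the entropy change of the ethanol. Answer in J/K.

Heat absorbed by the substance: Q = mL = 274 × 836 = 229064 J.
At constant T, ΔS = Q_rev/T = 229064 / 351.5 = 652 J/K.

ΔS = 652 J/K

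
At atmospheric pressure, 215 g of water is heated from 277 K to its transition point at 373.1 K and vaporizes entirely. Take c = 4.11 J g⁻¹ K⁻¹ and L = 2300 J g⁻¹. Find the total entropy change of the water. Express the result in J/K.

ΔS = 1590 J/K

Warming step: ΔS₁ = m c ln(T_tr/T_i) = 215 × 4.11 × ln(373.1/277) = 263.2 J/K.
Phase change: ΔS₂ = +mL/T_tr = 215 × 2300 / 373.1 = 1325 J/K.
ΔS_total = (263.2) + (1325) = 1590 J/K.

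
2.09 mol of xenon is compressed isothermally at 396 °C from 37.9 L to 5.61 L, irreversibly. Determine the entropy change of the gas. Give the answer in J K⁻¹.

Entropy is a state function, so ΔS_gas depends only on the end states.
For an isothermal ideal gas ΔS_gas = nR ln(V₂/V₁) = 2.09 × 8.314 × ln(5.61/37.9) = -33.2 J/K.

ΔS_gas = -33.2 J/K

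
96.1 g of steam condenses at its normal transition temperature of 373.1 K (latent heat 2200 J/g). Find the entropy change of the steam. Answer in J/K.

ΔS = -567 J/K

Heat released by the substance: Q = −mL = −96.1 × 2200 = −211420 J.
At constant T, ΔS = Q_rev/T = −211420 / 373.1 = -567 J/K.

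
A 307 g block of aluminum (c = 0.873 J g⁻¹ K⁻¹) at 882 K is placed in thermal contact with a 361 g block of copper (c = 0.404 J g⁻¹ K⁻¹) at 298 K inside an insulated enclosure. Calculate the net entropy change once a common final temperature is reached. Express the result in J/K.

ΔS_total = 48.3 J/K

Energy balance: T_f = (m₁c₁T₁ + m₂c₂T₂)/(m₁c₁ + m₂c₂) = 676.2 K.
ΔS₁ = m₁c₁ ln(T_f/T₁) = 268.011 × ln(676.2/882) = -71.21 J/K.
ΔS₂ = m₂c₂ ln(T_f/T₂) = 145.844 × ln(676.2/298) = 119.5 J/K.
ΔS_total = -71.21 + 119.5 = 48.3 J/K.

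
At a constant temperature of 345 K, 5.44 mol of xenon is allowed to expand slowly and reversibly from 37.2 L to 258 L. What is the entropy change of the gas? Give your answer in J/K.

ΔS_gas = 87.6 J/K

For an isothermal ideal gas ΔS_gas = nR ln(V₂/V₁) = 5.44 × 8.314 × ln(258/37.2) = 87.6 J/K.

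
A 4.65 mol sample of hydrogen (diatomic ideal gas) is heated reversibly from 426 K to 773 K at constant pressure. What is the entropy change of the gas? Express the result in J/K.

At constant pressure, ΔS = nC_p ln(T₂/T₁) with C_p = 7R/2 = 29.1 J mol⁻¹ K⁻¹.
ΔS = 4.65 × 29.1 × ln(773/426) = 80.6 J/K.

ΔS = 80.6 J/K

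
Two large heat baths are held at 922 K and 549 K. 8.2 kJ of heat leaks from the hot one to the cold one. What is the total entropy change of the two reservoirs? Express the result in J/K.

ΔS_total = 6.04 J/K

ΔS_hot = −Q/T_H = −8200/922 = -8.8937 J/K and ΔS_cold = +Q/T_C = 8200/549 = 14.936 J/K.
ΔS_total = -8.8937 + 14.936 = 6.04 J/K, positive as the second law requires.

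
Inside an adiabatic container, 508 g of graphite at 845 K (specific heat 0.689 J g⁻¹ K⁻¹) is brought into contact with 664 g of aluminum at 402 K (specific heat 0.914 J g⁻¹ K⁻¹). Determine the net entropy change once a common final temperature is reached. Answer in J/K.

ΔS_total = 64.1 J/K

Energy balance: T_f = (m₁c₁T₁ + m₂c₂T₂)/(m₁c₁ + m₂c₂) = 564.04 K.
ΔS₁ = m₁c₁ ln(T_f/T₁) = 350.012 × ln(564.04/845) = -141.48 J/K.
ΔS₂ = m₂c₂ ln(T_f/T₂) = 606.896 × ln(564.04/402) = 205.54 J/K.
ΔS_total = -141.48 + 205.54 = 64.1 J/K.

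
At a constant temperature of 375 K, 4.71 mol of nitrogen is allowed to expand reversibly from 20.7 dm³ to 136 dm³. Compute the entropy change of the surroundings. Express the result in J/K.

For an isothermal ideal gas ΔS_gas = nR ln(V₂/V₁) = 4.71 × 8.314 × ln(136/20.7) = 73.7 J/K.
The process is reversible, so ΔS_surr = −ΔS_gas = -73.7 J/K and ΔS_universe = 0.

ΔS_surr = -73.7 J/K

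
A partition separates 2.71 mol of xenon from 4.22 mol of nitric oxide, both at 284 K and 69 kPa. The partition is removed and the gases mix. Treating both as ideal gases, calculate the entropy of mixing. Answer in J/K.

ΔS_mix = 38.6 J/K

Mole fractions: x_A = 2.71/6.93 = 0.391, x_B = 0.609.
ΔS_mix = −R(n_A ln x_A + n_B ln x_B) = −8.314 × (2.71 ln 0.391 + 4.22 ln 0.609) = 38.6 J/K.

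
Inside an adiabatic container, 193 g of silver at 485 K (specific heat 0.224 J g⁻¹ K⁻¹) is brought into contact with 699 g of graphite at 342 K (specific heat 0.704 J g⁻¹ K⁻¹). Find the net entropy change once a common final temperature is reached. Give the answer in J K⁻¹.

Energy balance: T_f = (m₁c₁T₁ + m₂c₂T₂)/(m₁c₁ + m₂c₂) = 353.55 K.
ΔS₁ = m₁c₁ ln(T_f/T₁) = 43.232 × ln(353.55/485) = -13.6669 J/K.
ΔS₂ = m₂c₂ ln(T_f/T₂) = 492.096 × ln(353.55/342) = 16.3423 J/K.
ΔS_total = -13.6669 + 16.3423 = 2.68 J/K.

ΔS_total = 2.68 J/K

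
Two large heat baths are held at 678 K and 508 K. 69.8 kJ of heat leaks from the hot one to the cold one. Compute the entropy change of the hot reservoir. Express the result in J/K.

The hot reservoir loses heat Q, so ΔS_hot = −Q/T_H = −69800/678 = -103 J/K.

ΔS_hot = -103 J/K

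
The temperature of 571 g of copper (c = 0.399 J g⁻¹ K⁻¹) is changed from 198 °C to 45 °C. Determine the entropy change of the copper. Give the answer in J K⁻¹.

ΔS = -89.5 J/K

In kelvin: T₁ = 471.15 K, T₂ = 318.15 K. ΔS = ∫dQ_rev/T = m c ln(T₂/T₁) = 571 × 0.399 × ln(318.15/471.15) = -89.5 J/K.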